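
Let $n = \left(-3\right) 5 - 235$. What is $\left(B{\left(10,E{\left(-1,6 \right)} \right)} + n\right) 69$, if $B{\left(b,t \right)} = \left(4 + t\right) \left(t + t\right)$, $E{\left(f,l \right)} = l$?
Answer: $-8970$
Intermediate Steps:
$B{\left(b,t \right)} = 2 t \left(4 + t\right)$ ($B{\left(b,t \right)} = \left(4 + t\right) 2 t = 2 t \left(4 + t\right)$)
$n = -250$ ($n = -15 - 235 = -250$)
$\left(B{\left(10,E{\left(-1,6 \right)} \right)} + n\right) 69 = \left(2 \cdot 6 \left(4 + 6\right) - 250\right) 69 = \left(2 \cdot 6 \cdot 10 - 250\right) 69 = \left(120 - 250\right) 69 = \left(-130\right) 69 = -8970$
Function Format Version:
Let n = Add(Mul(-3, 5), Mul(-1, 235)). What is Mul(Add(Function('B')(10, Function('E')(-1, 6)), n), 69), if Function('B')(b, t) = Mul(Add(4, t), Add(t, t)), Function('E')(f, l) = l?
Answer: -8970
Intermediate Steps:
Function('B')(b, t) = Mul(2, t, Add(4, t)) (Function('B')(b, t) = Mul(Add(4, t), Mul(2, t)) = Mul(2, t, Add(4, t)))
n = -250 (n = Add(-15, -235) = -250)
Mul(Add(Function('B')(10, Function('E')(-1, 6)), n), 69) = Mul(Add(Mul(2, 6, Add(4, 6)), -250), 69) = Mul(Add(Mul(2, 6, 10), -250), 69) = Mul(Add(120, -250), 69) = Mul(-130, 69) = -8970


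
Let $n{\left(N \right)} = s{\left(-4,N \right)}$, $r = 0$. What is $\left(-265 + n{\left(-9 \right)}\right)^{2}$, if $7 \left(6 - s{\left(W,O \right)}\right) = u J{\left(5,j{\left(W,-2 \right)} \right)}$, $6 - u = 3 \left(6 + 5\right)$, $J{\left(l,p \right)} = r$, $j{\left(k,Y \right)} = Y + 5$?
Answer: $67081$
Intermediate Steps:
$j{\left(k,Y \right)} = 5 + Y$
$J{\left(l,p \right)} = 0$
$u = -27$ ($u = 6 - 3 \left(6 + 5\right) = 6 - 3 \cdot 11 = 6 - 33 = -27$)
$s{\left(W,O \right)} = 6$ ($s{\left(W,O \right)} = 6 - \frac{\left(-27\right) 0}{7} = 6 - 0 = 6 + 0 = 6$)
$n{\left(N \right)} = 6$
$\left(-265 + n{\left(-9 \right)}\right)^{2} = \left(-265 + 6\right)^{2} = \left(-259\right)^{2} = 67081$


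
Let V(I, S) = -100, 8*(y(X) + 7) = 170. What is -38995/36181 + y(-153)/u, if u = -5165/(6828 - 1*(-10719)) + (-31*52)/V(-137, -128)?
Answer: -178175539705/1004719740784 ≈ -0.17734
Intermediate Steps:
y(X) = 57/4 (y(X) = -7 + (⅛)*170 = -7 + 85/4 = 57/4)
u = 6942316/438675 (u = -5165/(6828 - 1*(-10719)) - 31*52/(-100) = -5165/(6828 + 10719) - 1612*(-1/100) = -5165/17547 + 403/25 = 6942316/438675 ≈ 15.826)
-38995/36181 + y(-153)/u = -38995/36181 + 57/(4*(6942316/438675)) = -38995*1/36181 + (57/4)*(438675/6942316) = -38995/36181 + 25004475/27769264 = -178175539705/1004719740784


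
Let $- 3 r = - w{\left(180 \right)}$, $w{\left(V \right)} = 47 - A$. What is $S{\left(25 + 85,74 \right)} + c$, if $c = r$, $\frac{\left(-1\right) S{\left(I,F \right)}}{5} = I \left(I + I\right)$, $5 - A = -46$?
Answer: $- \frac{363004}{3} \approx -1.21 \cdot 10^{5}$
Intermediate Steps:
$A = 51$ ($A = 5 - -46 = 5 + 46 = 51$)
$w{\left(V \right)} = -4$ ($w{\left(V \right)} = 47 - 51 = -4$)
$r = - \frac{4}{3}$ ($r = - \frac{\left(-1\right) \left(-4\right)}{3} = \left(- \frac{1}{3}\right) 4 = - \frac{4}{3} \approx -1.3333$)
$S{\left(I,F \right)} = - 10 I^{2}$ ($S{\left(I,F \right)} = - 5 I \left(I + I\right) = - 5 I 2 I = - 5 \cdot 2 I^{2} = - 10 I^{2}$)
$c = - \frac{4}{3} \approx -1.3333$
$S{\left(25 + 85,74 \right)} + c = - 10 \left(25 + 85\right)^{2} - \frac{4}{3} = - 10 \cdot 110^{2} - \frac{4}{3} = \left(-10\right) 12100 - \frac{4}{3} = -121000 - \frac{4}{3} = - \frac{363004}{3}$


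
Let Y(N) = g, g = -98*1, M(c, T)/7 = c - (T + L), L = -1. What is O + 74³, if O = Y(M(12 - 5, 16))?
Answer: 405126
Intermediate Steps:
M(c, T) = 7 - 7*T + 7*c (M(c, T) = 7*(c - (T - 1)) = 7*(c - (-1 + T)) = 7*(c + (1 - T)) = 7*(1 + c - T) = 7 - 7*T + 7*c)
g = -98
Y(N) = -98
O = -98
O + 74³ = -98 + 74³ = -98 + 405224 = 405126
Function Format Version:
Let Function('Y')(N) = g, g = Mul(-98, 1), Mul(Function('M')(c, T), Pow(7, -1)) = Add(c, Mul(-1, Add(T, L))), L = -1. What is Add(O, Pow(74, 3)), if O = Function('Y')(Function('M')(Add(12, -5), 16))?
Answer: 405126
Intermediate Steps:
Function('M')(c, T) = Add(7, Mul(-7, T), Mul(7, c)) (Function('M')(c, T) = Mul(7, Add(c, Mul(-1, Add(T, -1)))) = Mul(7, Add(c, Mul(-1, Add(-1, T)))) = Mul(7, Add(c, Add(1, Mul(-1, T)))) = Mul(7, Add(1, c, Mul(-1, T))) = Add(7, Mul(-7, T), Mul(7, c)))
g = -98
Function('Y')(N) = -98
O = -98
Add(O, Pow(74, 3)) = Add(-98, Pow(74, 3)) = Add(-98, 405224) = 405126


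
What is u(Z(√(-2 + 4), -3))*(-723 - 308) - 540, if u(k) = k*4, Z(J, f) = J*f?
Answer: -540 + 12372*√2 ≈ 16957.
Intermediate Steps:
u(k) = 4*k
u(Z(√(-2 + 4), -3))*(-723 - 308) - 540 = (4*(√(-2 + 4)*(-3)))*(-723 - 308) - 540 = (4*(√2*(-3)))*(-1031) - 540 = (4*(-3*√2))*(-1031) - 540 = -12*√2*(-1031) - 540 = 12372*√2 - 540 = -540 + 12372*√2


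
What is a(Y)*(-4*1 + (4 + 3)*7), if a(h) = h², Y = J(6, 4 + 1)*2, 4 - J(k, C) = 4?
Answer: 0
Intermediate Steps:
J(k, C) = 0 (J(k, C) = 4 - 1*4 = 4 - 4 = 0)
Y = 0 (Y = 0*2 = 0)
a(Y)*(-4*1 + (4 + 3)*7) = 0²*(-4*1 + (4 + 3)*7) = 0*(-4 + 7*7) = 0*(-4 + 49) = 0*45 = 0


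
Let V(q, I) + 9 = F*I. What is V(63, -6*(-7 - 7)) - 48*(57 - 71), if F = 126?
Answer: 11247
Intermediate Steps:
V(q, I) = -9 + 126*I
V(63, -6*(-7 - 7)) - 48*(57 - 71) = (-9 + 126*(-6*(-7 - 7))) - 48*(57 - 71) = (-9 + 126*(-6*(-14))) - 48*(-14) = (-9 + 126*84) - 1*(-672) = (-9 + 10584) + 672 = 10575 + 672 = 11247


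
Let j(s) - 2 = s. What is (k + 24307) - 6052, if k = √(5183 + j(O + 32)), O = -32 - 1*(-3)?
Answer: 18255 + 2*√1297 ≈ 18327.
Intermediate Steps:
O = -29 (O = -32 + 3 = -29)
j(s) = 2 + s
k = 2*√1297 (k = √(5183 + (2 + (-29 + 32))) = √(5183 + (2 + 3)) = √(5183 + 5) = √5188 = 2*√1297 ≈ 72.028)
(k + 24307) - 6052 = (2*√1297 + 24307) - 6052 = (24307 + 2*√1297) - 6052 = 18255 + 2*√1297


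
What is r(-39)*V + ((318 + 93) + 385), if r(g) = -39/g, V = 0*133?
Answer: 796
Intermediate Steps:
V = 0
r(-39)*V + ((318 + 93) + 385) = -39/(-39)*0 + ((318 + 93) + 385) = -39*(-1/39)*0 + (411 + 385) = 1*0 + 796 = 0 + 796 = 796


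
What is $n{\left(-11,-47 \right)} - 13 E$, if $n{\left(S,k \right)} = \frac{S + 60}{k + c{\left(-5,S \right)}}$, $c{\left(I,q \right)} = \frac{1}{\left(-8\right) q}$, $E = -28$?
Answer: $\frac{1500828}{4135} \approx 362.96$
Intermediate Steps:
$c{\left(I,q \right)} = - \frac{1}{8 q}$
$n{\left(S,k \right)} = \frac{60 + S}{k - \frac{1}{8 S}}$ ($n{\left(S,k \right)} = \frac{S + 60}{k - \frac{1}{8 S}} = \frac{60 + S}{k - \frac{1}{8 S}}$)
$n{\left(-11,-47 \right)} - 13 E = 8 \left(-11\right) \frac{1}{-1 + 8 \left(-11\right) \left(-47\right)} \left(60 - 11\right) - -364 = 8 \left(-11\right) \frac{1}{-1 + 4136} \cdot 49 + 364 = 8 \left(-11\right) \frac{1}{4135} \cdot 49 + 364 = - \frac{4312}{4135} + 364 = \frac{1500828}{4135}$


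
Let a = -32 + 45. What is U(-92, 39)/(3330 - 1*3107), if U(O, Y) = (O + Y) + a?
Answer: -40/223 ≈ -0.17937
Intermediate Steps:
a = 13
U(O, Y) = 13 + O + Y (U(O, Y) = (O + Y) + 13 = 13 + O + Y)
U(-92, 39)/(3330 - 1*3107) = (13 - 92 + 39)/(3330 - 1*3107) = -40/(3330 - 3107) = -40/223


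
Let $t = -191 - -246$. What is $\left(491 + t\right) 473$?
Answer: $258258$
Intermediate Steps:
$t = 55$ ($t = -191 + 246 = 55$)
$\left(491 + t\right) 473 = \left(491 + 55\right) 473 = 546 \cdot 473 = 258258$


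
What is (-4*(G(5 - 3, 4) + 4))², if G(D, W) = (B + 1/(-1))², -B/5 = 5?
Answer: 7398400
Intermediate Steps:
B = -25 (B = -5*5 = -25)
G(D, W) = 676 (G(D, W) = (-25 + 1/(-1))² = (-25 - 1)² = (-26)² = 676)
(-4*(G(5 - 3, 4) + 4))² = (-4*(676 + 4))² = (-4*680)² = (-2720)² = 7398400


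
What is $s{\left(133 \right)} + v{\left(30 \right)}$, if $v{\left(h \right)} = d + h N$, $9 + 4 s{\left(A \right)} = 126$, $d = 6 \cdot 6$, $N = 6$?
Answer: $\frac{981}{4} \approx 245.25$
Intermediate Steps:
$d = 36$
$s{\left(A \right)} = \frac{117}{4}$ ($s{\left(A \right)} = - \frac{9}{4} + \frac{1}{4} \cdot 126 = - \frac{9}{4} + \frac{63}{2} = \frac{117}{4}$)
$v{\left(h \right)} = 36 + 6 h$ ($v{\left(h \right)} = 36 + h 6 = 36 + 6 h$)
$s{\left(133 \right)} + v{\left(30 \right)} = \frac{117}{4} + \left(36 + 6 \cdot 30\right) = \frac{117}{4} + \left(36 + 180\right) = \frac{117}{4} + 216 = \frac{981}{4}$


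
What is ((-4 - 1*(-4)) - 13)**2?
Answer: 169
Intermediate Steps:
((-4 - 1*(-4)) - 13)**2 = ((-4 + 4) - 13)**2 = (0 - 13)**2 = (-13)**2 = 169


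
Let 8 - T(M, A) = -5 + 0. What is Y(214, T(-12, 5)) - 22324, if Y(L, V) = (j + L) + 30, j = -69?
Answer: -22149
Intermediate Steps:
T(M, A) = 13 (T(M, A) = 8 - (-5 + 0) = 8 - 1*(-5) = 8 + 5 = 13)
Y(L, V) = -39 + L (Y(L, V) = (-69 + L) + 30 = -39 + L)
Y(214, T(-12, 5)) - 22324 = (-39 + 214) - 22324 = 175 - 22324 = -22149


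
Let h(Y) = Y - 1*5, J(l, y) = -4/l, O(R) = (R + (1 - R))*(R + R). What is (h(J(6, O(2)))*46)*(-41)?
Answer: 32062/3 ≈ 10687.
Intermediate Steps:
O(R) = 2*R (O(R) = 1*(2*R) = 2*R)
h(Y) = -5 + Y (h(Y) = Y - 5 = -5 + Y)
(h(J(6, O(2)))*46)*(-41) = ((-5 - 4/6)*46)*(-41) = ((-5 - 4*⅙)*46)*(-41) = ((-5 - ⅔)*46)*(-41) = -17/3*46*(-41) = -782/3*(-41) = 32062/3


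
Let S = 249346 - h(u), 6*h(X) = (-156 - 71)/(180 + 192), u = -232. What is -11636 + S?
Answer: 530568947/2232 ≈ 2.3771e+5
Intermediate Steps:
h(X) = -227/2232 (h(X) = ((-156 - 71)/(180 + 192))/6 = (-227/372)/6 = (-227*1/372)/6 = (⅙)*(-227/372) = -227/2232)
S = 556540499/2232 (S = 249346 - 1*(-227/2232) = 249346 + 227/2232 = 556540499/2232 ≈ 2.4935e+5)
-11636 + S = -11636 + 556540499/2232 = 530568947/2232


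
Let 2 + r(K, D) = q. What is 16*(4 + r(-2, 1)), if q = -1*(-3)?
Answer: 80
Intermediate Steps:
q = 3
r(K, D) = 1 (r(K, D) = -2 + 3 = 1)
16*(4 + r(-2, 1)) = 16*(4 + 1) = 16*5 = 80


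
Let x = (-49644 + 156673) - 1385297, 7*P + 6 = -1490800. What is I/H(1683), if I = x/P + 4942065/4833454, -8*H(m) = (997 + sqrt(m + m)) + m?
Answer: -135653043290891920/6466283552598251177 + 151850421594282*sqrt(374)/6466283552598251177 ≈ -0.020524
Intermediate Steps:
P = -1490806/7 (P = -6/7 + (1/7)*(-1490800) = -6/7 - 1490800/7 = -1490806/7 ≈ -2.1297e+5)
x = -1278268 (x = 107029 - 1385297 = -1278268)
H(m) = -997/8 - m/8 - sqrt(2)*sqrt(m)/8 (H(m) = -((997 + sqrt(m + m)) + m)/8 = -((997 + sqrt(2*m)) + m)/8 = -((997 + sqrt(2)*sqrt(m)) + m)/8 = -(997 + m + sqrt(2)*sqrt(m))/8 = -997/8 - m/8 - sqrt(2)*sqrt(m)/8)
I = 25308403599047/3602871111962 (I = -1278268/(-1490806/7) + 4942065/4833454 = -1278268*(-7/1490806) + 4942065*(1/4833454) = 4473938/745403 + 4942065/4833454 = 25308403599047/3602871111962 ≈ 7.0245)
I/H(1683) = 25308403599047/(3602871111962*(-997/8 - 1/8*1683 - sqrt(2)*sqrt(1683)/8)) = 25308403599047/(3602871111962*(-997/8 - 1683/8 - sqrt(2)*3*sqrt(187)/8)) = 25308403599047/(3602871111962*(-997/8 - 1683/8 - 3*sqrt(374)/8)) = 25308403599047/(3602871111962*(-335 - 3*sqrt(374)/8))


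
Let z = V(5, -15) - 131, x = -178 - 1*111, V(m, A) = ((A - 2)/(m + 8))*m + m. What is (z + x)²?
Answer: 30030400/169 ≈ 1.7769e+5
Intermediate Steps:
V(m, A) = m + m*(-2 + A)/(8 + m) (V(m, A) = ((-2 + A)/(8 + m))*m + m = m*(-2 + A)/(8 + m) + m = m + m*(-2 + A)/(8 + m))
x = -289 (x = -178 - 111 = -289)
z = -1723/13 (z = 5*(6 - 15 + 5)/(8 + 5) - 131 = 5*(-4)/13 - 131 = 5*(1/13)*(-4) - 131 = -20/13 - 131 = -1723/13 ≈ -132.54)
(z + x)² = (-1723/13 - 289)² = (-5480/13)² = 30030400/169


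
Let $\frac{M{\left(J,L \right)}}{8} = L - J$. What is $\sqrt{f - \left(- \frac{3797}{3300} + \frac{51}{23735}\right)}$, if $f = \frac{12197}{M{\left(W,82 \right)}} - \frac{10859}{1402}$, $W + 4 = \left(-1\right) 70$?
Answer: $\frac{\sqrt{10357019292036157615446}}{57102422520} \approx 1.7822$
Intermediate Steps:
$W = -74$ ($W = -4 - 70 = -74$)
$M{\left(J,L \right)} = - 8 J + 8 L$ ($M{\left(J,L \right)} = 8 \left(L - J\right) = - 8 J + 8 L$)
$f = \frac{1774081}{874848}$ ($f = \frac{12197}{\left(-8\right) \left(-74\right) + 8 \cdot 82} - \frac{10859}{1402} = \frac{12197}{592 + 656} - \frac{10859}{1402} = \frac{12197}{1248} - \frac{10859}{1402} = \frac{1774081}{874848} \approx 2.0279$)
$\sqrt{f - \left(- \frac{3797}{3300} + \frac{51}{23735}\right)} = \sqrt{\frac{1774081}{874848} - \left(- \frac{3797}{3300} + \frac{51}{23735}\right)} = \sqrt{\frac{1774081}{874848} - - \frac{17990699}{15665100}} = \sqrt{\frac{1774081}{874848} + \left(- \frac{51}{23735} + \frac{3797}{3300}\right)} = \sqrt{\frac{1774081}{874848} + \frac{17990699}{15665100}} = \sqrt{\frac{3627523609321}{1142048450400}} = \frac{\sqrt{10357019292036157615446}}{57102422520}$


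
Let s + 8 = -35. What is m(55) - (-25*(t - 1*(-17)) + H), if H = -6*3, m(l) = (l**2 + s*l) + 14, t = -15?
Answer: 742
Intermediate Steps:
s = -43 (s = -8 - 35 = -43)
m(l) = 14 + l**2 - 43*l (m(l) = (l**2 - 43*l) + 14 = 14 + l**2 - 43*l)
H = -18
m(55) - (-25*(t - 1*(-17)) + H) = (14 + 55**2 - 43*55) - (-25*(-15 - 1*(-17)) - 18) = (14 + 3025 - 2365) - (-25*(-15 + 17) - 18) = 674 - (-25*2 - 18) = 674 - (-50 - 18) = 674 - 1*(-68) = 674 + 68 = 742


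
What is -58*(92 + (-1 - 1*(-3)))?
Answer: -5452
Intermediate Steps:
-58*(92 + (-1 - 1*(-3))) = -58*(92 + (-1 + 3)) = -58*(92 + 2) = -58*94 = -5452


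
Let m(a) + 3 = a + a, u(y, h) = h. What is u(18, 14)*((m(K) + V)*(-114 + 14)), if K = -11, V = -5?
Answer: 42000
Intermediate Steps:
m(a) = -3 + 2*a (m(a) = -3 + (a + a) = -3 + 2*a)
u(18, 14)*((m(K) + V)*(-114 + 14)) = 14*(((-3 + 2*(-11)) - 5)*(-114 + 14)) = 14*(((-3 - 22) - 5)*(-100)) = 14*((-25 - 5)*(-100)) = 14*(-30*(-100)) = 14*3000 = 42000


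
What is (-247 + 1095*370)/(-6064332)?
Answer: -404903/6064332 ≈ -0.066768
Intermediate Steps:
(-247 + 1095*370)/(-6064332) = (-247 + 405150)*(-1/6064332) = 404903*(-1/6064332) = -404903/6064332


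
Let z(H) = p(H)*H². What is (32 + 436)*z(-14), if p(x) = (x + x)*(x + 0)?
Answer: 35957376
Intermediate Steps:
p(x) = 2*x² (p(x) = (2*x)*x = 2*x²)
z(H) = 2*H⁴ (z(H) = (2*H²)*H² = 2*H⁴)
(32 + 436)*z(-14) = (32 + 436)*(2*(-14)⁴) = 468*(2*38416) = 468*76832 = 35957376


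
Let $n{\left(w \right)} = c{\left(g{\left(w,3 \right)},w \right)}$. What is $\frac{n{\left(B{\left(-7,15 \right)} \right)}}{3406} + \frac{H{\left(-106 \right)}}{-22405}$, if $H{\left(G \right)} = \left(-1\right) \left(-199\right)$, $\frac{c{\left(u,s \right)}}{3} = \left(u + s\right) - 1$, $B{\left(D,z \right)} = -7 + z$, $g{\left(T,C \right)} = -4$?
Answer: $- \frac{476149}{76311430} \approx -0.0062395$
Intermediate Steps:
$c{\left(u,s \right)} = -3 + 3 s + 3 u$ ($c{\left(u,s \right)} = 3 \left(\left(u + s\right) - 1\right) = 3 \left(\left(s + u\right) - 1\right) = 3 \left(-1 + s + u\right) = -3 + 3 s + 3 u$)
$n{\left(w \right)} = -15 + 3 w$ ($n{\left(w \right)} = -3 + 3 w + 3 \left(-4\right) = -3 + 3 w - 12 = -15 + 3 w$)
$H{\left(G \right)} = 199$
$\frac{n{\left(B{\left(-7,15 \right)} \right)}}{3406} + \frac{H{\left(-106 \right)}}{-22405} = \frac{-15 + 3 \left(-7 + 15\right)}{3406} + \frac{199}{-22405} = \left(-15 + 3 \cdot 8\right) \frac{1}{3406} + 199 \left(- \frac{1}{22405}\right) = \left(-15 + 24\right) \frac{1}{3406} - \frac{199}{22405} = 9 \cdot \frac{1}{3406} - \frac{199}{22405} = \frac{9}{3406} - \frac{199}{22405} = - \frac{476149}{76311430}$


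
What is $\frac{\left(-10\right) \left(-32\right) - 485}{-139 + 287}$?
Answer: $- \frac{165}{148} \approx -1.1149$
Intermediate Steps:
$\frac{\left(-10\right) \left(-32\right) - 485}{-139 + 287} = \frac{320 - 485}{148} = \left(-165\right) \frac{1}{148} = - \frac{165}{148}$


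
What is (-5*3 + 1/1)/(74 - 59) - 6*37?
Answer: -3344/15 ≈ -222.93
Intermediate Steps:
(-5*3 + 1/1)/(74 - 59) - 6*37 = (-15 + 1)/15 - 222 = -14*1/15 - 222 = -14/15 - 222 = -3344/15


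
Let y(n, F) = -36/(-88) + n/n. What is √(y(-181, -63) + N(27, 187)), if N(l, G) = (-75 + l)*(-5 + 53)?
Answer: I*√1114454/22 ≈ 47.985*I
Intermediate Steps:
y(n, F) = 31/22 (y(n, F) = -36*(-1/88) + 1 = 9/22 + 1 = 31/22)
N(l, G) = -3600 + 48*l (N(l, G) = (-75 + l)*48 = -3600 + 48*l)
√(y(-181, -63) + N(27, 187)) = √(31/22 + (-3600 + 48*27)) = √(31/22 + (-3600 + 1296)) = √(31/22 - 2304) = √(-50657/22) = I*√1114454/22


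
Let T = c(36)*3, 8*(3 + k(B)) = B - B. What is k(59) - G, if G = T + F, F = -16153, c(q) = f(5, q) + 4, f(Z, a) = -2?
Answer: 16144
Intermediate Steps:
k(B) = -3 (k(B) = -3 + (B - B)/8 = -3 + (⅛)*0 = -3 + 0 = -3)
c(q) = 2 (c(q) = -2 + 4 = 2)
T = 6 (T = 2*3 = 6)
G = -16147 (G = 6 - 16153 = -16147)
k(59) - G = -3 - 1*(-16147) = -3 + 16147 = 16144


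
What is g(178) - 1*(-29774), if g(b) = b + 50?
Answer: 30002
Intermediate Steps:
g(b) = 50 + b
g(178) - 1*(-29774) = (50 + 178) - 1*(-29774) = 228 + 29774 = 30002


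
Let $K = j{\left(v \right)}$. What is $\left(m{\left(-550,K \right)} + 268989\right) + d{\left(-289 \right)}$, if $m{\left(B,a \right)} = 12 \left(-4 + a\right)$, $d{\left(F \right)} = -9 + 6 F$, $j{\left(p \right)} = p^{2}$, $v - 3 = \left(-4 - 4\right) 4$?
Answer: $277290$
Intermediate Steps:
$v = -29$ ($v = 3 + \left(-4 - 4\right) 4 = 3 - 32 = -29$)
$K = 841$ ($K = \left(-29\right)^{2} = 841$)
$m{\left(B,a \right)} = -48 + 12 a$
$\left(m{\left(-550,K \right)} + 268989\right) + d{\left(-289 \right)} = \left(\left(-48 + 12 \cdot 841\right) + 268989\right) + \left(-9 + 6 \left(-289\right)\right) = \left(\left(-48 + 10092\right) + 268989\right) - 1743 = \left(10044 + 268989\right) - 1743 = 279033 - 1743 = 277290$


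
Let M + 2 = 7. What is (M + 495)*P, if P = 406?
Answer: 203000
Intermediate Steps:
M = 5 (M = -2 + 7 = 5)
(M + 495)*P = (5 + 495)*406 = 500*406 = 203000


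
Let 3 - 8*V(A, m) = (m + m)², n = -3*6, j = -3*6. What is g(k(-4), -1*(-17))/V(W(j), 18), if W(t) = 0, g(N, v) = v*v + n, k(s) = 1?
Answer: -2168/1293 ≈ -1.6767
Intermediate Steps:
j = -18
n = -18
g(N, v) = -18 + v² (g(N, v) = v*v - 18 = v² - 18 = -18 + v²)
V(A, m) = 3/8 - m²/2 (V(A, m) = 3/8 - (m + m)²/8 = 3/8 - 4*m²/8 = 3/8 - m²/2)
g(k(-4), -1*(-17))/V(W(j), 18) = (-18 + (-1*(-17))²)/(3/8 - ½*18²) = (-18 + 17²)/(3/8 - ½*324) = (-18 + 289)/(3/8 - 162) = 271/(-1293/8) = 271*(-8/1293) = -2168/1293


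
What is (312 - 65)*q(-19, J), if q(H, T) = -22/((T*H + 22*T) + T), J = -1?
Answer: 2717/2 ≈ 1358.5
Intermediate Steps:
q(H, T) = -22/(23*T + H*T) (q(H, T) = -22/((H*T + 22*T) + T) = -22/((22*T + H*T) + T) = -22/(23*T + H*T))
(312 - 65)*q(-19, J) = (312 - 65)*(-22/(-1*(23 - 19))) = 247*(-22*(-1)/4) = 247*(-22*(-1)*1/4) = 247*(11/2) = 2717/2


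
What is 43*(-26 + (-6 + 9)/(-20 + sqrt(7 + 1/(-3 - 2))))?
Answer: -1105444/983 - 129*sqrt(170)/1966 ≈ -1125.4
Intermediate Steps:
43*(-26 + (-6 + 9)/(-20 + sqrt(7 + 1/(-3 - 2)))) = 43*(-26 + 3/(-20 + sqrt(7 + 1/(-5)))) = 43*(-26 + 3/(-20 + sqrt(7 - 1/5))) = 43*(-26 + 3/(-20 + sqrt(34/5))) = 43*(-26 + 3/(-20 + sqrt(170)/5)) = -1118 + 129/(-20 + sqrt(170)/5)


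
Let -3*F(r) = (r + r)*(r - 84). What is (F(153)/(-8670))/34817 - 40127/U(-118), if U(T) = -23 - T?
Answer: -23750728592/56229455 ≈ -422.39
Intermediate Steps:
F(r) = -2*r*(-84 + r)/3 (F(r) = -(r + r)*(r - 84)/3 = -2*r*(-84 + r)/3)
(F(153)/(-8670))/34817 - 40127/U(-118) = (((⅔)*153*(84 - 1*153))/(-8670))/34817 - 40127/(-23 - 1*(-118)) = (((⅔)*153*(84 - 153))*(-1/8670))*(1/34817) - 40127/(-23 + 118) = (((⅔)*153*(-69))*(-1/8670))*(1/34817) - 40127/95 = -7038*(-1/8670)*(1/34817) - 40127*1/95 = (69/85)*(1/34817) - 40127/95 = 69/2959445 - 40127/95 = -23750728592/56229455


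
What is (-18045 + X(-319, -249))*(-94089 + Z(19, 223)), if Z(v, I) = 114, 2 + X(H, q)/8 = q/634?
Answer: 538132143675/317 ≈ 1.6976e+9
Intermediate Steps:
X(H, q) = -16 + 4*q/317 (X(H, q) = -16 + 8*(q/634) = -16 + 4*q/317)
(-18045 + X(-319, -249))*(-94089 + Z(19, 223)) = (-18045 + (-16 + (4/317)*(-249)))*(-94089 + 114) = (-18045 + (-16 - 996/317))*(-93975) = (-18045 - 6068/317)*(-93975) = -5726333/317*(-93975) = 538132143675/317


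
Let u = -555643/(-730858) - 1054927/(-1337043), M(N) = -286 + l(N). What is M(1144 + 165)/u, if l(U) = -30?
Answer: -308791589034504/1513920421015 ≈ -203.97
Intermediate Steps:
M(N) = -316 (M(N) = -286 - 30 = -316)
u = 1513920421015/977188572894 (u = -555643*(-1/730858) - 1054927*(-1/1337043) = 555643/730858 + 1054927/1337043 = 1513920421015/977188572894 ≈ 1.5493)
M(1144 + 165)/u = -316/1513920421015/977188572894 = -316*977188572894/1513920421015 = -308791589034504/1513920421015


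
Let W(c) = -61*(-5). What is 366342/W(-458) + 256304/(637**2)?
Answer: 148728399718/123759545 ≈ 1201.8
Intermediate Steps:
W(c) = 305
366342/W(-458) + 256304/(637**2) = 366342/305 + 256304/(637**2) = 366342*(1/305) + 256304/405769 = 366342/305 + 256304*(1/405769) = 366342/305 + 256304/405769 = 148728399718/123759545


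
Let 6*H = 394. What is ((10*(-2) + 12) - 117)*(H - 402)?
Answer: 126125/3 ≈ 42042.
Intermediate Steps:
H = 197/3 (H = (⅙)*394 = 197/3 ≈ 65.667)
((10*(-2) + 12) - 117)*(H - 402) = ((10*(-2) + 12) - 117)*(197/3 - 402) = ((-20 + 12) - 117)*(-1009/3) = (-8 - 117)*(-1009/3) = -125*(-1009/3) = 126125/3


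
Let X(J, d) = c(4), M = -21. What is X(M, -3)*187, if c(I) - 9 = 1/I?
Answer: 6919/4 ≈ 1729.8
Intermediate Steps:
c(I) = 9 + 1/I
X(J, d) = 37/4 (X(J, d) = 9 + 1/4 = 9 + ¼ = 37/4)
X(M, -3)*187 = (37/4)*187 = 6919/4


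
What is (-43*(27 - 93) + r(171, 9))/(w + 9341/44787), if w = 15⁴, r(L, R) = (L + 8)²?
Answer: 120163521/174411632 ≈ 0.68896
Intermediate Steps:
r(L, R) = (8 + L)²
w = 50625
(-43*(27 - 93) + r(171, 9))/(w + 9341/44787) = (-43*(27 - 93) + (8 + 171)²)/(50625 + 9341/44787) = (-43*(-66) + 179²)/(50625 + 9341*(1/44787)) = (2838 + 32041)/(50625 + 9341/44787) = 34879/(2267351216/44787) = 34879*(44787/2267351216) = 120163521/174411632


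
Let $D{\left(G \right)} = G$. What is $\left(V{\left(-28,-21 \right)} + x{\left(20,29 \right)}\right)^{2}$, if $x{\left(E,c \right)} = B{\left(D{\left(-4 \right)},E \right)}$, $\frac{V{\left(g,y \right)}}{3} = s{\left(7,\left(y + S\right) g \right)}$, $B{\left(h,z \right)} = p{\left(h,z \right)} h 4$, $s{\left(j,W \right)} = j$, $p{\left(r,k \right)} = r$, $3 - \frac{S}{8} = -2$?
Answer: $7225$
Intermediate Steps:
$S = 40$ ($S = 24 - -16 = 24 + 16 = 40$)
$B{\left(h,z \right)} = 4 h^{2}$ ($B{\left(h,z \right)} = h h 4 = h^{2} \cdot 4 = 4 h^{2}$)
$V{\left(g,y \right)} = 21$ ($V{\left(g,y \right)} = 3 \cdot 7 = 21$)
$x{\left(E,c \right)} = 64$ ($x{\left(E,c \right)} = 4 \left(-4\right)^{2} = 4 \cdot 16 = 64$)
$\left(V{\left(-28,-21 \right)} + x{\left(20,29 \right)}\right)^{2} = \left(21 + 64\right)^{2} = 85^{2} = 7225$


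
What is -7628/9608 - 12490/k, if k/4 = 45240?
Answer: -18754585/21733296 ≈ -0.86294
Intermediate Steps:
k = 180960 (k = 4*45240 = 180960)
-7628/9608 - 12490/k = -7628/9608 - 12490/180960 = -7628*1/9608 - 12490*1/180960 = -1907/2402 - 1249/18096 = -18754585/21733296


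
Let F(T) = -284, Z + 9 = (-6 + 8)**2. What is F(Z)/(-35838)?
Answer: 142/17919 ≈ 0.0079246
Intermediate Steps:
Z = -5 (Z = -9 + (-6 + 8)**2 = -9 + 2**2 = -9 + 4 = -5)
F(Z)/(-35838) = -284/(-35838) = -284*(-1/35838) = 142/17919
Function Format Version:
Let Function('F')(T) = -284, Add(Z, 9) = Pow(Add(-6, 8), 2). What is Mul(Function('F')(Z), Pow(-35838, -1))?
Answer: Rational(142, 17919) ≈ 0.0079246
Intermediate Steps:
Z = -5 (Z = Add(-9, Pow(Add(-6, 8), 2)) = Add(-9, Pow(2, 2)) = Add(-9, 4) = -5)
Mul(Function('F')(Z), Pow(-35838, -1)) = Mul(-284, Pow(-35838, -1)) = Mul(-284, Rational(-1, 35838)) = Rational(142, 17919)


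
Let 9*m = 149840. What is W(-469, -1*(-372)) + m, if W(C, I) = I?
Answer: 153188/9 ≈ 17021.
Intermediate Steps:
m = 149840/9 (m = (⅑)*149840 = 149840/9 ≈ 16649.)
W(-469, -1*(-372)) + m = -1*(-372) + 149840/9 = 372 + 149840/9 = 153188/9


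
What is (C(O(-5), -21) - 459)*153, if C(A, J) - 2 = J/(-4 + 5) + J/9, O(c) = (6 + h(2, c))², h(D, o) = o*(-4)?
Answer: -73491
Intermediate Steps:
h(D, o) = -4*o
O(c) = (6 - 4*c)²
C(A, J) = 2 + 10*J/9 (C(A, J) = 2 + (J/(-4 + 5) + J/9) = 2 + (J/1 + J*(⅑)) = 2 + (J*1 + J/9) = 2 + (J + J/9) = 2 + 10*J/9)
(C(O(-5), -21) - 459)*153 = ((2 + (10/9)*(-21)) - 459)*153 = ((2 - 70/3) - 459)*153 = (-64/3 - 459)*153 = -1441/3*153 = -73491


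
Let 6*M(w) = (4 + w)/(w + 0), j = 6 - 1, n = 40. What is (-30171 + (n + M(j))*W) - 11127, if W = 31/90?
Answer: -37155707/900 ≈ -41284.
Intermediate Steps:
j = 5
M(w) = (4 + w)/(6*w) (M(w) = ((4 + w)/(w + 0))/6 = ((4 + w)/w)/6 = (4 + w)/(6*w))
W = 31/90 (W = 31*(1/90) = 31/90 ≈ 0.34444)
(-30171 + (n + M(j))*W) - 11127 = (-30171 + (40 + (1/6)*(4 + 5)/5)*(31/90)) - 11127 = (-30171 + (40 + (1/6)*(1/5)*9)*(31/90)) - 11127 = (-30171 + (40 + 3/10)*(31/90)) - 11127 = (-30171 + (403/10)*(31/90)) - 11127 = (-30171 + 12493/900) - 11127 = -27141407/900 - 11127 = -37155707/900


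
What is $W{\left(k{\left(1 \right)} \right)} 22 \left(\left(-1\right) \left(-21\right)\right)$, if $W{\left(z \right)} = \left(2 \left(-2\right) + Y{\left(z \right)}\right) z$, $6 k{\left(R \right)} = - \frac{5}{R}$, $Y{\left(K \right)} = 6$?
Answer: $-770$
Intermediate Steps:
$k{\left(R \right)} = - \frac{5}{6 R}$ ($k{\left(R \right)} = \frac{\left(-5\right) \frac{1}{R}}{6} = - \frac{5}{6 R}$)
$W{\left(z \right)} = 2 z$ ($W{\left(z \right)} = \left(2 \left(-2\right) + 6\right) z = \left(-4 + 6\right) z = 2 z$)
$W{\left(k{\left(1 \right)} \right)} 22 \left(\left(-1\right) \left(-21\right)\right) = 2 \left(- \frac{5}{6 \cdot 1}\right) 22 \left(\left(-1\right) \left(-21\right)\right) = 2 \left(\left(- \frac{5}{6}\right) 1\right) 22 \cdot 21 = 2 \left(- \frac{5}{6}\right) 22 \cdot 21 = \left(- \frac{5}{3}\right) 22 \cdot 21 = \left(- \frac{110}{3}\right) 21 = -770$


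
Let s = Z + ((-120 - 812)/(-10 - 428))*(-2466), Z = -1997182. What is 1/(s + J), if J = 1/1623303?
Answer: -118501119/237290111307341 ≈ -4.9939e-7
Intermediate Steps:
s = -146177338/73 (s = -1997182 + ((-120 - 812)/(-10 - 428))*(-2466) = -1997182 - 932/(-438)*(-2466) = -1997182 - 932*(-1/438)*(-2466) = -1997182 + (466/219)*(-2466) = -1997182 - 383052/73 = -146177338/73 ≈ -2.0024e+6)
J = 1/1623303 ≈ 6.1603e-7
1/(s + J) = 1/(-146177338/73 + 1/1623303) = 1/(-237290111307341/118501119) = -118501119/237290111307341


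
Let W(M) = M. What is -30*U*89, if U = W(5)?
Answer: -13350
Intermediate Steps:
U = 5
-30*U*89 = -30*5*89 = -150*89 = -13350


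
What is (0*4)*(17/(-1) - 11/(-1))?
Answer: 0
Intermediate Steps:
(0*4)*(17/(-1) - 11/(-1)) = 0*(17*(-1) - 11*(-1)) = 0*(-17 + 11) = 0*(-6) = 0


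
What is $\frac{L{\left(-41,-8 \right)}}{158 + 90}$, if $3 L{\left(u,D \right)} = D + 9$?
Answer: $\frac{1}{744} \approx 0.0013441$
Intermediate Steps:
$L{\left(u,D \right)} = 3 + \frac{D}{3}$ ($L{\left(u,D \right)} = \frac{D + 9}{3} = \frac{9 + D}{3} = 3 + \frac{D}{3}$)
$\frac{L{\left(-41,-8 \right)}}{158 + 90} = \frac{3 + \frac{1}{3} \left(-8\right)}{158 + 90} = \frac{3 - \frac{8}{3}}{248} = \frac{1}{3} \cdot \frac{1}{248} = \frac{1}{744}$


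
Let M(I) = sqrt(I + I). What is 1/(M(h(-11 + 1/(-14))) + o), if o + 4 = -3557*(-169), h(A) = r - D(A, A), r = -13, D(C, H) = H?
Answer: 4207903/2529492522514 - 3*I*sqrt(21)/2529492522514 ≈ 1.6635e-6 - 5.435e-12*I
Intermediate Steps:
h(A) = -13 - A
M(I) = sqrt(2)*sqrt(I) (M(I) = sqrt(2*I) = sqrt(2)*sqrt(I))
o = 601129 (o = -4 - 3557*(-169) = -4 + 601133 = 601129)
1/(M(h(-11 + 1/(-14))) + o) = 1/(sqrt(2)*sqrt(-13 - (-11 + 1/(-14))) + 601129) = 1/(sqrt(2)*sqrt(-13 - (-11 - 1/14)) + 601129) = 1/(sqrt(2)*sqrt(-13 - 1*(-155/14)) + 601129) = 1/(sqrt(2)*sqrt(-13 + 155/14) + 601129) = 1/(sqrt(2)*sqrt(-27/14) + 601129) = 1/(sqrt(2)*(3*I*sqrt(42)/14) + 601129) = 1/(3*I*sqrt(21)/7 + 601129) = 1/(601129 + 3*I*sqrt(21)/7)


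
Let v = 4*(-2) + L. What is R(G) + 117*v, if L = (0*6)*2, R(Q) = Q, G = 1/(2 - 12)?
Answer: -9361/10 ≈ -936.10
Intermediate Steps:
G = -1/10 (G = 1/(-10) = -1/10 ≈ -0.10000)
L = 0 (L = 0*2 = 0)
v = -8 (v = 4*(-2) + 0 = -8 + 0 = -8)
R(G) + 117*v = -1/10 + 117*(-8) = -1/10 - 936 = -9361/10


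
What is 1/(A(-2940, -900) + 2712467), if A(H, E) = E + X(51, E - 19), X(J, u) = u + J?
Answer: 1/2710699 ≈ 3.6891e-7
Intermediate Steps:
X(J, u) = J + u
A(H, E) = 32 + 2*E (A(H, E) = E + (51 + (E - 19)) = E + (51 + (-19 + E)) = E + (32 + E) = 32 + 2*E)
1/(A(-2940, -900) + 2712467) = 1/((32 + 2*(-900)) + 2712467) = 1/((32 - 1800) + 2712467) = 1/(-1768 + 2712467) = 1/2710699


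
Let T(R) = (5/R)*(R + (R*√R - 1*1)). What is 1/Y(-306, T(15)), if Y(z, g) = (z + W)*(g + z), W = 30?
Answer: 226/18718343 + 15*√15/74873372 ≈ 1.2850e-5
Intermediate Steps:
T(R) = 5*(-1 + R + R^(3/2))/R (T(R) = (5/R)*(R + (R^(3/2) - 1)) = (5/R)*(R + (-1 + R^(3/2))) = (5/R)*(-1 + R + R^(3/2)) = 5*(-1 + R + R^(3/2))/R)
Y(z, g) = (30 + z)*(g + z) (Y(z, g) = (z + 30)*(g + z) = (30 + z)*(g + z))
1/Y(-306, T(15)) = 1/((-306)² + 30*(5 - 5/15 + 5*√15) + 30*(-306) + (5 - 5/15 + 5*√15)*(-306)) = 1/(93636 + 30*(5 - 5*1/15 + 5*√15) - 9180 + (5 - 5*1/15 + 5*√15)*(-306)) = 1/(93636 + 30*(5 - ⅓ + 5*√15) - 9180 + (5 - ⅓ + 5*√15)*(-306)) = 1/(93636 + 30*(14/3 + 5*√15) - 9180 + (14/3 + 5*√15)*(-306)) = 1/(93636 + (140 + 150*√15) - 9180 + (-1428 - 1530*√15)) = 1/(83168 - 1380*√15)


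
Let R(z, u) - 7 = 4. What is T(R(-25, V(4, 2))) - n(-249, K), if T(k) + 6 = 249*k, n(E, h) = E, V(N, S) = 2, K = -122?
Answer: 2982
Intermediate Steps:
R(z, u) = 11 (R(z, u) = 7 + 4 = 11)
T(k) = -6 + 249*k
T(R(-25, V(4, 2))) - n(-249, K) = (-6 + 249*11) - 1*(-249) = (-6 + 2739) + 249 = 2733 + 249 = 2982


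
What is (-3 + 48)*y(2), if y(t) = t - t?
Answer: 0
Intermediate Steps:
y(t) = 0
(-3 + 48)*y(2) = (-3 + 48)*0 = 45*0 = 0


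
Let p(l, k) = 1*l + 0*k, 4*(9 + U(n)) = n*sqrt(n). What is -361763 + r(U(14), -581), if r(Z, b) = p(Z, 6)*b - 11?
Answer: -356545 - 4067*sqrt(14)/2 ≈ -3.6415e+5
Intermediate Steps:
U(n) = -9 + n**(3/2)/4 (U(n) = -9 + (n*sqrt(n))/4 = -9 + n**(3/2)/4)
p(l, k) = l (p(l, k) = l + 0 = l)
r(Z, b) = -11 + Z*b (r(Z, b) = Z*b - 11 = -11 + Z*b)
-361763 + r(U(14), -581) = -361763 + (-11 + (-9 + 14**(3/2)/4)*(-581)) = -361763 + (-11 + (-9 + (14*sqrt(14))/4)*(-581)) = -361763 + (-11 + (-9 + 7*sqrt(14)/2)*(-581)) = -361763 + (-11 + (5229 - 4067*sqrt(14)/2)) = -361763 + (5218 - 4067*sqrt(14)/2) = -356545 - 4067*sqrt(14)/2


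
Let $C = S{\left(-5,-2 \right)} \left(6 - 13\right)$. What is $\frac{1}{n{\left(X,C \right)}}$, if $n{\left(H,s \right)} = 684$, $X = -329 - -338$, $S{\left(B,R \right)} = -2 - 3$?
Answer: $\frac{1}{684} \approx 0.001462$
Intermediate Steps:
$S{\left(B,R \right)} = -5$ ($S{\left(B,R \right)} = -2 - 3 = -5$)
$X = 9$ ($X = -329 + 338 = 9$)
$C = 35$ ($C = - 5 \left(6 - 13\right) = \left(-5\right) \left(-7\right) = 35$)
$\frac{1}{n{\left(X,C \right)}} = \frac{1}{684}$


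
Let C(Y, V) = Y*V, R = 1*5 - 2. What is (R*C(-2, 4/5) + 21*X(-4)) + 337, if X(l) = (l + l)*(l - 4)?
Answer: 8381/5 ≈ 1676.2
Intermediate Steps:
X(l) = 2*l*(-4 + l) (X(l) = (2*l)*(-4 + l) = 2*l*(-4 + l))
R = 3 (R = 5 - 2 = 3)
C(Y, V) = V*Y
(R*C(-2, 4/5) + 21*X(-4)) + 337 = (3*((4/5)*(-2)) + 21*(2*(-4)*(-4 - 4))) + 337 = (3*((4*(⅕))*(-2)) + 21*(2*(-4)*(-8))) + 337 = (3*((⅘)*(-2)) + 21*64) + 337 = (3*(-8/5) + 1344) + 337 = (-24/5 + 1344) + 337 = 6696/5 + 337 = 8381/5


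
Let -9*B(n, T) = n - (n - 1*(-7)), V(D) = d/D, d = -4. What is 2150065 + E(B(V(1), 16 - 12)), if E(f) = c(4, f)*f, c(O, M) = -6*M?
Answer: 58051657/27 ≈ 2.1501e+6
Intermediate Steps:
V(D) = -4/D
B(n, T) = 7/9 (B(n, T) = -(n - (n - 1*(-7)))/9 = -(n - (n + 7))/9 = -(n - (7 + n))/9 = -(n + (-7 - n))/9 = -⅑*(-7) = 7/9)
E(f) = -6*f² (E(f) = (-6*f)*f = -6*f²)
2150065 + E(B(V(1), 16 - 12)) = 2150065 - 6*(7/9)² = 2150065 - 6*49/81 = 2150065 - 98/27 = 58051657/27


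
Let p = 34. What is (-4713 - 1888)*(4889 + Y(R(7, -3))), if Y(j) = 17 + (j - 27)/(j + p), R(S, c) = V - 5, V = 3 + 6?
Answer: -1230459405/38 ≈ -3.2381e+7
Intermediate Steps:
V = 9
R(S, c) = 4 (R(S, c) = 9 - 5 = 4)
Y(j) = 17 + (-27 + j)/(34 + j) (Y(j) = 17 + (j - 27)/(j + 34) = 17 + (-27 + j)/(34 + j))
(-4713 - 1888)*(4889 + Y(R(7, -3))) = (-4713 - 1888)*(4889 + (551 + 18*4)/(34 + 4)) = -6601*(4889 + (551 + 72)/38) = -6601*(4889 + (1/38)*623) = -6601*(4889 + 623/38) = -6601*186405/38 = -1230459405/38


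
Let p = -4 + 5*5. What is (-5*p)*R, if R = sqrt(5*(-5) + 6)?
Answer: -105*I*sqrt(19) ≈ -457.68*I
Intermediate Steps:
p = 21 (p = -4 + 25 = 21)
R = I*sqrt(19) (R = sqrt(-25 + 6) = sqrt(-19) = I*sqrt(19) ≈ 4.3589*I)
(-5*p)*R = (-5*21)*(I*sqrt(19)) = -105*I*sqrt(19)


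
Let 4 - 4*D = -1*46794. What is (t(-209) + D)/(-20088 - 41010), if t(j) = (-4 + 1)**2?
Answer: -23417/122196 ≈ -0.19163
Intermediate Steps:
D = 23399/2 (D = 1 - (-1)*46794/4 = 1 - 1/4*(-46794) = 1 + 23397/2 = 23399/2 ≈ 11700.)
t(j) = 9 (t(j) = (-3)**2 = 9)
(t(-209) + D)/(-20088 - 41010) = (9 + 23399/2)/(-20088 - 41010) = (23417/2)/(-61098) = (23417/2)*(-1/61098) = -23417/122196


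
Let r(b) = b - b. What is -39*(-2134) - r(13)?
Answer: 83226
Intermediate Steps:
r(b) = 0
-39*(-2134) - r(13) = -39*(-2134) - 1*0 = 83226 + 0 = 83226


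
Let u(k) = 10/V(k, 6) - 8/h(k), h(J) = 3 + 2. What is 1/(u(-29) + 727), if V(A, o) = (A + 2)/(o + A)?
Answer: 135/99079 ≈ 0.0013625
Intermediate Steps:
h(J) = 5
V(A, o) = (2 + A)/(A + o)
u(k) = -8/5 + 10*(6 + k)/(2 + k) (u(k) = 10/(((2 + k)/(k + 6))) - 8/5 = 10/(((2 + k)/(6 + k))) - 8*⅕ = 10*((6 + k)/(2 + k)) - 8/5 = 10*(6 + k)/(2 + k) - 8/5 = -8/5 + 10*(6 + k)/(2 + k))
1/(u(-29) + 727) = 1/(2*(142 + 21*(-29))/(5*(2 - 29)) + 727) = 1/((⅖)*(142 - 609)/(-27) + 727) = 1/((⅖)*(-1/27)*(-467) + 727) = 1/(934/135 + 727) = 1/(99079/135) = 135/99079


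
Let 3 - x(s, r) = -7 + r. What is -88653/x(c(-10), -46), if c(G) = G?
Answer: -88653/56 ≈ -1583.1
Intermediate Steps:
x(s, r) = 10 - r (x(s, r) = 3 - (-7 + r) = 3 + (7 - r) = 10 - r)
-88653/x(c(-10), -46) = -88653/(10 - 1*(-46)) = -88653/(10 + 46) = -88653/56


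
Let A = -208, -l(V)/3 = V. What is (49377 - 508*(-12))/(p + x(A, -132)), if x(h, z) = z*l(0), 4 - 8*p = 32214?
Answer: -221892/16105 ≈ -13.778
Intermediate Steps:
p = -16105/4 (p = ½ - ⅛*32214 = ½ - 16107/4 = -16105/4 ≈ -4026.3)
l(V) = -3*V
x(h, z) = 0 (x(h, z) = z*(-3*0) = z*0 = 0)
(49377 - 508*(-12))/(p + x(A, -132)) = (49377 - 508*(-12))/(-16105/4 + 0) = (49377 + 6096)/(-16105/4) = 55473*(-4/16105) = -221892/16105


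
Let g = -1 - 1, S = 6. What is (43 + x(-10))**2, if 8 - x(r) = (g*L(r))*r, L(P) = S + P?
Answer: 17161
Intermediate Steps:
g = -2
L(P) = 6 + P
x(r) = 8 - r*(-12 - 2*r) (x(r) = 8 - (-2*(6 + r))*r = 8 - (-12 - 2*r)*r = 8 - r*(-12 - 2*r))
(43 + x(-10))**2 = (43 + (8 + 2*(-10)*(6 - 10)))**2 = (43 + (8 + 2*(-10)*(-4)))**2 = (43 + (8 + 80))**2 = (43 + 88)**2 = 131**2 = 17161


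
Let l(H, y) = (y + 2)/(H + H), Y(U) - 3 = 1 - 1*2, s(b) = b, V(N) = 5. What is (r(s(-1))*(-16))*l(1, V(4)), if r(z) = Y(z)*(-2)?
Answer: 224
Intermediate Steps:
Y(U) = 2 (Y(U) = 3 + (1 - 1*2) = 3 + (1 - 2) = 3 - 1 = 2)
l(H, y) = (2 + y)/(2*H) (l(H, y) = (2 + y)/((2*H)) = (2 + y)*(1/(2*H)) = (2 + y)/(2*H))
r(z) = -4 (r(z) = 2*(-2) = -4)
(r(s(-1))*(-16))*l(1, V(4)) = (-4*(-16))*((½)*(2 + 5)/1) = 64*((½)*1*7) = 64*(7/2) = 224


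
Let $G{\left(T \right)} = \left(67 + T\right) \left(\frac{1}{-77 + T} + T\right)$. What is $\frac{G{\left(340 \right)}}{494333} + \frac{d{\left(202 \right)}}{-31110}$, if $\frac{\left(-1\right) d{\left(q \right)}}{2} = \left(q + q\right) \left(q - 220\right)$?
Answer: $- \frac{126438530301}{674099667115} \approx -0.18757$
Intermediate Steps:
$G{\left(T \right)} = \left(67 + T\right) \left(T + \frac{1}{-77 + T}\right)$
$d{\left(q \right)} = - 4 q \left(-220 + q\right)$ ($d{\left(q \right)} = - 2 \left(q + q\right) \left(q - 220\right) = - 2 \cdot 2 q \left(-220 + q\right) = - 4 q \left(-220 + q\right)$)
$\frac{G{\left(340 \right)}}{494333} + \frac{d{\left(202 \right)}}{-31110} = \frac{\frac{1}{-77 + 340} \left(67 + 340^{3} - 1753720 - 10 \cdot 340^{2}\right)}{494333} + \frac{4 \cdot 202 \left(220 - 202\right)}{-31110} = \frac{67 + 39304000 - 1753720 - 1156000}{263} \cdot \frac{1}{494333} + 4 \cdot 202 \left(220 - 202\right) \left(- \frac{1}{31110}\right) = \frac{67 + 39304000 - 1753720 - 1156000}{263} \cdot \frac{1}{494333} + 4 \cdot 202 \cdot 18 \left(- \frac{1}{31110}\right) = \frac{1}{263} \cdot 36394347 \cdot \frac{1}{494333} + 14544 \left(- \frac{1}{31110}\right) = \frac{36394347}{263} \cdot \frac{1}{494333} - \frac{2424}{5185} = \frac{36394347}{130009579} - \frac{2424}{5185} = - \frac{126438530301}{674099667115}$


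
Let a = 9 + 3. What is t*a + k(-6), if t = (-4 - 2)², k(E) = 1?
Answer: 433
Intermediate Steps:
a = 12
t = 36 (t = (-6)² = 36)
t*a + k(-6) = 36*12 + 1 = 432 + 1 = 433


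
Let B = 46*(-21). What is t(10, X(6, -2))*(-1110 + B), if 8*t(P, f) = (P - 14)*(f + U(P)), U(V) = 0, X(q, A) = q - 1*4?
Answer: 2076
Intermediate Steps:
X(q, A) = -4 + q (X(q, A) = q - 4 = -4 + q)
B = -966
t(P, f) = f*(-14 + P)/8 (t(P, f) = ((P - 14)*(f + 0))/8 = ((-14 + P)*f)/8 = (f*(-14 + P))/8 = f*(-14 + P)/8)
t(10, X(6, -2))*(-1110 + B) = ((-4 + 6)*(-14 + 10)/8)*(-1110 - 966) = ((1/8)*2*(-4))*(-2076) = -1*(-2076) = 2076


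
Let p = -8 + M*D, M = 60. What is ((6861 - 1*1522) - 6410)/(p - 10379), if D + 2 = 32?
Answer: 1071/8587 ≈ 0.12472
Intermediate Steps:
D = 30 (D = -2 + 32 = 30)
p = 1792 (p = -8 + 60*30 = -8 + 1800 = 1792)
((6861 - 1*1522) - 6410)/(p - 10379) = ((6861 - 1*1522) - 6410)/(1792 - 10379) = ((6861 - 1522) - 6410)/(-8587) = (5339 - 6410)*(-1/8587) = -1071*(-1/8587) = 1071/8587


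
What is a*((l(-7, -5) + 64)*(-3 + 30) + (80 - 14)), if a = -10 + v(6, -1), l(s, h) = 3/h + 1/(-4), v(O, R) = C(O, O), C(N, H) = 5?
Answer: -35421/4 ≈ -8855.3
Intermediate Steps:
v(O, R) = 5
l(s, h) = -1/4 + 3/h (l(s, h) = 3/h + 1*(-1/4) = 3/h - 1/4 = -1/4 + 3/h)
a = -5 (a = -10 + 5 = -5)
a*((l(-7, -5) + 64)*(-3 + 30) + (80 - 14)) = -5*(((1/4)*(12 - 1*(-5))/(-5) + 64)*(-3 + 30) + (80 - 14)) = -5*(((1/4)*(-1/5)*(12 + 5) + 64)*27 + 66) = -5*(((1/4)*(-1/5)*17 + 64)*27 + 66) = -5*((-17/20 + 64)*27 + 66) = -5*((1263/20)*27 + 66) = -5*(34101/20 + 66) = -5*35421/20 = -35421/4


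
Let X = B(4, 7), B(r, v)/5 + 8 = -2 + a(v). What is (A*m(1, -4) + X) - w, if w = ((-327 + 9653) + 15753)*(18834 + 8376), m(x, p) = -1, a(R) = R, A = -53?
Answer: -682399552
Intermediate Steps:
B(r, v) = -50 + 5*v (B(r, v) = -40 + 5*(-2 + v) = -40 + (-10 + 5*v) = -50 + 5*v)
X = -15 (X = -50 + 5*7 = -50 + 35 = -15)
w = 682399590 (w = (9326 + 15753)*27210 = 25079*27210 = 682399590)
(A*m(1, -4) + X) - w = (-53*(-1) - 15) - 1*682399590 = (53 - 15) - 682399590 = 38 - 682399590 = -682399552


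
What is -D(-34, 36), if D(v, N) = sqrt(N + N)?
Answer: -6*sqrt(2) ≈ -8.4853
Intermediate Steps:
D(v, N) = sqrt(2)*sqrt(N) (D(v, N) = sqrt(2*N) = sqrt(2)*sqrt(N))
-D(-34, 36) = -sqrt(2)*sqrt(36) = -sqrt(2)*6 = -6*sqrt(2)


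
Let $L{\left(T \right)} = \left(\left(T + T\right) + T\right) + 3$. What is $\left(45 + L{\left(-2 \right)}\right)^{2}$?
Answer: $1764$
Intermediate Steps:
$L{\left(T \right)} = 3 + 3 T$ ($L{\left(T \right)} = \left(2 T + T\right) + 3 = 3 T + 3 = 3 + 3 T$)
$\left(45 + L{\left(-2 \right)}\right)^{2} = \left(45 + \left(3 + 3 \left(-2\right)\right)\right)^{2} = \left(45 + \left(3 - 6\right)\right)^{2} = \left(45 - 3\right)^{2} = 42^{2} = 1764$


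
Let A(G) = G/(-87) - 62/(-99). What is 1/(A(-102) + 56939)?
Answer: 2871/163477033 ≈ 1.7562e-5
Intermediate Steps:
A(G) = 62/99 - G/87 (A(G) = G*(-1/87) - 62*(-1/99) = -G/87 + 62/99 = 62/99 - G/87)
1/(A(-102) + 56939) = 1/((62/99 - 1/87*(-102)) + 56939) = 1/((62/99 + 34/29) + 56939) = 1/(5164/2871 + 56939) = 1/(163477033/2871) = 2871/163477033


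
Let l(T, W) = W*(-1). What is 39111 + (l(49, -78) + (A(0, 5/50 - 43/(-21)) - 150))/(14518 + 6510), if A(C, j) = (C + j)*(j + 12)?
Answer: 36268989527521/927334800 ≈ 39111.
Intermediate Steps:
l(T, W) = -W
A(C, j) = (12 + j)*(C + j) (A(C, j) = (C + j)*(12 + j) = (12 + j)*(C + j))
39111 + (l(49, -78) + (A(0, 5/50 - 43/(-21)) - 150))/(14518 + 6510) = 39111 + (-1*(-78) + (((5/50 - 43/(-21))² + 12*0 + 12*(5/50 - 43/(-21)) + 0*(5/50 - 43/(-21))) - 150))/(14518 + 6510) = 39111 + (78 + (((5*(1/50) - 43*(-1/21))² + 0 + 12*(5*(1/50) - 43*(-1/21)) + 0*(5*(1/50) - 43*(-1/21))) - 150))/21028 = 39111 + (78 + (((⅒ + 43/21)² + 0 + 12*(⅒ + 43/21) + 0*(⅒ + 43/21)) - 150))*(1/21028) = 39111 + (78 + (((451/210)² + 0 + 12*(451/210) + 0*(451/210)) - 150))*(1/21028) = 39111 + (78 + ((203401/44100 + 0 + 902/35 + 0) - 150))*(1/21028) = 39111 + (78 + (1339921/44100 - 150))*(1/21028) = 39111 + (78 - 5275079/44100)*(1/21028) = 39111 - 1835279/44100*1/21028 = 39111 - 1835279/927334800 = 36268989527521/927334800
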